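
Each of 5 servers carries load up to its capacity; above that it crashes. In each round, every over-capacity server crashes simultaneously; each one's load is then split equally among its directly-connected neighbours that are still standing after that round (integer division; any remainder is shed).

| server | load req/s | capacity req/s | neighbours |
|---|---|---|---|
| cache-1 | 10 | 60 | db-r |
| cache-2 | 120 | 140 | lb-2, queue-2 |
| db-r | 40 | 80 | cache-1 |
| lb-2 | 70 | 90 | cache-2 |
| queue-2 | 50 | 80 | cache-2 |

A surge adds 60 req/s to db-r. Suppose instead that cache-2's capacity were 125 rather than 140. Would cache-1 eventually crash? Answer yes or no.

With cache-2's capacity at 125:
Round 1 — db-r at 100 > 80. db-r crashes.
  db-r sheds 100 req/s to cache-1: 100 each.
    cache-1: 10+100 = 110 > 60
Round 2 — cache-1 crashes.
  cache-1 sheds 110 req/s: no online neighbours, lost.
No further crashes.

yes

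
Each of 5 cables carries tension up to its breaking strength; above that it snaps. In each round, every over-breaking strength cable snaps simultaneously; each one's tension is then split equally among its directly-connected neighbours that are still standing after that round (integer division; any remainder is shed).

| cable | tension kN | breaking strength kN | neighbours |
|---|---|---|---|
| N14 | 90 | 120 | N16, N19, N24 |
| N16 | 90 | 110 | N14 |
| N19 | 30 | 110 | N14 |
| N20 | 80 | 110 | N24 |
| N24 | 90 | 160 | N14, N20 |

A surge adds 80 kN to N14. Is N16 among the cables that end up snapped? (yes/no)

Round 1 — N14 at 170 > 120. N14 snaps.
  N14 sheds 170 kN to N16, N19, N24: 56 each (2 lost).
    N16: 90+56 = 146 > 110
    N19: 30+56 = 86 ≤ 110
    N24: 90+56 = 146 ≤ 160
Round 2 — N16 snaps.
  N16 sheds 146 kN: no online neighbours, lost.
No further breaks.

yes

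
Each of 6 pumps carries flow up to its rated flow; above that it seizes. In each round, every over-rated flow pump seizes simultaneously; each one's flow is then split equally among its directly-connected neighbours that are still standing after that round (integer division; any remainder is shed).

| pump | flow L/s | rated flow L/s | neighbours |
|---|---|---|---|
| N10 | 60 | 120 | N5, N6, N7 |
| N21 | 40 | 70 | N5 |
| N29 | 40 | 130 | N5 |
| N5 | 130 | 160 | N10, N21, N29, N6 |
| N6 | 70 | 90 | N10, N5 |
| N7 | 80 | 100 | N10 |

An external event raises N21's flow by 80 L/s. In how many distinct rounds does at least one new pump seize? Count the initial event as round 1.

4

Round 1 — N21 at 120 > 70. N21 seizes.
  N21 sheds 120 L/s to N5: 120 each.
    N5: 130+120 = 250 > 160
Round 2 — N5 seizes.
  N5 sheds 250 L/s to N10, N29, N6: 83 each (1 lost).
    N10: 60+83 = 143 > 120
    N29: 40+83 = 123 ≤ 130
    N6: 70+83 = 153 > 90
Round 3 — N10, N6 seize.
  N10 sheds 143 L/s to N7: 143 each.
    N7: 80+143 = 223 > 100
  N6 sheds 153 L/s: no online neighbours, lost.
Round 4 — N7 seizes.
  N7 sheds 223 L/s: no online neighbours, lost.
No further seizures.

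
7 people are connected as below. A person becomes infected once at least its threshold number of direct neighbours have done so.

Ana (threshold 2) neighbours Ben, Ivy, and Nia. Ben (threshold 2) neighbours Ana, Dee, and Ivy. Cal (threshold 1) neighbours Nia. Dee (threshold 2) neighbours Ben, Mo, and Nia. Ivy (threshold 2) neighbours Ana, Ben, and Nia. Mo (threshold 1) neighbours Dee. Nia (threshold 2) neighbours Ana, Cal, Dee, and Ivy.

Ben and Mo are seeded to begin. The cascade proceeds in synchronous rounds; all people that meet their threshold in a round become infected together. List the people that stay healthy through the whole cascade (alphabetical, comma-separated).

Ana, Cal, Ivy, Nia

Round 1 — Ben, Mo become infected (initial).
Round 2 — checking thresholds:
  Ana: 1 of 3 neighbours < 2, holds.
  Dee: 2 of 3 neighbours ≥ 2, becomes infected.
  Ivy: 1 of 3 neighbours < 2, holds.
Round 3 — no new infections; cascade stops.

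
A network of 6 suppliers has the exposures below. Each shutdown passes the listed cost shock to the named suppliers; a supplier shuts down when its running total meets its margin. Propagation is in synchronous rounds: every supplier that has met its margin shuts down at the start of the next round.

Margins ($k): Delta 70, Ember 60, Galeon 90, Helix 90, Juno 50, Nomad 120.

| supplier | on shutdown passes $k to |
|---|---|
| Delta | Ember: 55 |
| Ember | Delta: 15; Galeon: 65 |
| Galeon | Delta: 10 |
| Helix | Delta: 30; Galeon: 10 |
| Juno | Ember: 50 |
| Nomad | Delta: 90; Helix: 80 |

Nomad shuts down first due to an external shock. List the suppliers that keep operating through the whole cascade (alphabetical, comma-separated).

Round 1 — Nomad shuts down (initial).
  Delta: +90 → 90 ≥ 70
  Helix: +80 → 80 < 90
Round 2 — Delta shuts down.
  Ember: +55 → 55 < 60
No further shutdowns.

Ember, Galeon, Helix, Juno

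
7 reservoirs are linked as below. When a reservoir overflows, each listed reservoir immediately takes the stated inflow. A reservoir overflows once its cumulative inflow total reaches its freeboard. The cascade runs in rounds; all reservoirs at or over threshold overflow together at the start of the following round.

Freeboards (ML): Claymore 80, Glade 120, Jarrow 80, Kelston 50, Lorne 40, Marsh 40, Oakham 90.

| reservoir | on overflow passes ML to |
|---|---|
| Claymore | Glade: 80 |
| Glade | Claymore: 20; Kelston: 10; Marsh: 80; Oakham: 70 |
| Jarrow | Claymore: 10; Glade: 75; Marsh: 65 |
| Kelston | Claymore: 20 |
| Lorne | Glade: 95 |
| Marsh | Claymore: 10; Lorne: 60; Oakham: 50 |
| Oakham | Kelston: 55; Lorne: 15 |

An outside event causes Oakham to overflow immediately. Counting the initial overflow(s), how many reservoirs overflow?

Round 1 — Oakham overflows (initial).
  Kelston: +55 → 55 ≥ 50
  Lorne: +15 → 15 < 40
Round 2 — Kelston overflows.
  Claymore: +20 → 20 < 80
No further overflows.

2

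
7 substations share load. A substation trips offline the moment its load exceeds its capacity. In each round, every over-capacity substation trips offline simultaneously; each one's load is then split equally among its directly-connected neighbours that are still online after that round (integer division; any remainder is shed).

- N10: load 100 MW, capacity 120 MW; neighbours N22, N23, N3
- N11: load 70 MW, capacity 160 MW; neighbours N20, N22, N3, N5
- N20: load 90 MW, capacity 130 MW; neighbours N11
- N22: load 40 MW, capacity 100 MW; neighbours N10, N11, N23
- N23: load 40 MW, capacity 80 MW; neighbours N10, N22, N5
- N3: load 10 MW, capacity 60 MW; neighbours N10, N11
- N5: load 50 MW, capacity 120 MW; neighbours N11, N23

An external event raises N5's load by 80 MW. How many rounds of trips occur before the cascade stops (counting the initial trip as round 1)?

Round 1 — N5 at 130 > 120. N5 trips offline.
  N5 sheds 130 MW to N11, N23: 65 each.
    N11: 70+65 = 135 ≤ 160
    N23: 40+65 = 105 > 80
Round 2 — N23 trips offline.
  N23 sheds 105 MW to N10, N22: 52 each (1 lost).
    N10: 100+52 = 152 > 120
    N22: 40+52 = 92 ≤ 100
Round 3 — N10 trips offline.
  N10 sheds 152 MW to N22, N3: 76 each.
    N22: 92+76 = 168 > 100
    N3: 10+76 = 86 > 60
Round 4 — N22, N3 trip offline.
  N22 sheds 168 MW to N11: 168 each.
    N11: 135+168 = 303 > 160
  N3 sheds 86 MW to N11: 86 each.
    N11: 303+86 = 389 > 160
Round 5 — N11 trips offline.
  N11 sheds 389 MW to N20: 389 each.
    N20: 90+389 = 479 > 130
Round 6 — N20 trips offline.
  N20 sheds 479 MW: no online neighbours, lost.
No further trips.

6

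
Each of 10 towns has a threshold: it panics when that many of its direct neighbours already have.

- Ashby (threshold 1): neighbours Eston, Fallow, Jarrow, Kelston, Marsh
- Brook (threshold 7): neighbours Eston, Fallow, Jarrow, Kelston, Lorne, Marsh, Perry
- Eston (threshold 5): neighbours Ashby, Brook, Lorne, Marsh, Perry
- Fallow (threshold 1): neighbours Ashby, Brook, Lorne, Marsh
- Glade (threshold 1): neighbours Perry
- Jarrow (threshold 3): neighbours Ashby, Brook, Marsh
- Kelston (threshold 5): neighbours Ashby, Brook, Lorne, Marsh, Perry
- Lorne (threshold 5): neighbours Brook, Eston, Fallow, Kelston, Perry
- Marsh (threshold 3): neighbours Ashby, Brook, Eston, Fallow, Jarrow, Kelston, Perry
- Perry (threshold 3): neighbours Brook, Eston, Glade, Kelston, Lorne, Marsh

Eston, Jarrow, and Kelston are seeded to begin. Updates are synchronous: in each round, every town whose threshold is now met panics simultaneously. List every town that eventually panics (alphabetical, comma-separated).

Ashby, Eston, Fallow, Glade, Jarrow, Kelston, Marsh, Perry

Round 1 — Eston, Jarrow, Kelston panic (initial).
Round 2 — checking thresholds:
  Ashby: 3 of 5 neighbours ≥ 1, panics.
  Brook: 3 of 7 neighbours < 7, not yet.
  Lorne: 2 of 5 neighbours < 5, not yet.
  Marsh: 3 of 7 neighbours ≥ 3, panics.
  Perry: 2 of 6 neighbours < 3, not yet.
Round 3 — checking thresholds:
  Brook: 4 of 7 neighbours < 7, not yet.
  Fallow: 2 of 4 neighbours ≥ 1, panics.
  Lorne: 2 of 5 neighbours < 5, not yet.
  Perry: 3 of 6 neighbours ≥ 3, panics.
Round 4 — checking thresholds:
  Brook: 6 of 7 neighbours < 7, not yet.
  Glade: 1 of 1 neighbours ≥ 1, panics.
  Lorne: 4 of 5 neighbours < 5, not yet.
Round 5 — no new panics; cascade stops.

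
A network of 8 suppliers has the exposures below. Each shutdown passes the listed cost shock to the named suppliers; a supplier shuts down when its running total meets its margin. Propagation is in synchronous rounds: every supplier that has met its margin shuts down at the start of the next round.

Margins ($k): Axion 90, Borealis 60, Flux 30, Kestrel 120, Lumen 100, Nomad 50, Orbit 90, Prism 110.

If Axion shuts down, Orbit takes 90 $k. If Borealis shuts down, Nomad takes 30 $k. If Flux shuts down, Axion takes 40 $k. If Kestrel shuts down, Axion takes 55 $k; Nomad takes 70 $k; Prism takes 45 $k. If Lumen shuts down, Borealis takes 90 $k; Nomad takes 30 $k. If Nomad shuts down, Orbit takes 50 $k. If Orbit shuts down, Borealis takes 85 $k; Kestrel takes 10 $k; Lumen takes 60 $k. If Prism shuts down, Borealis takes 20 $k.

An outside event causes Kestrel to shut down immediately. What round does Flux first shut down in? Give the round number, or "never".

Round 1 — Kestrel shuts down (initial).
  Axion: +55 → 55 < 90
  Nomad: +70 → 70 ≥ 50
  Prism: +45 → 45 < 110
Round 2 — Nomad shuts down.
  Orbit: +50 → 50 < 90
No further shutdowns.

never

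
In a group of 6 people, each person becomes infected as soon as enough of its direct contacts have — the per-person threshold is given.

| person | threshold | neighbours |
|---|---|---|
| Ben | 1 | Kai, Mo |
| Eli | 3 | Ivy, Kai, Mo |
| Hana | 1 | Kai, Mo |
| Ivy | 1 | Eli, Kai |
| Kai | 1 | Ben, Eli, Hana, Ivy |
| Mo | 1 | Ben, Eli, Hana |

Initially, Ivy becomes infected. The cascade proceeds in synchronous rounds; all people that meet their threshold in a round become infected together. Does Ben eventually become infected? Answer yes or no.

Round 1 — Ivy becomes infected (initial).
Round 2 — checking thresholds:
  Eli: 1 of 3 neighbours < 3, below threshold.
  Kai: 1 of 4 neighbours ≥ 1, becomes infected.
Round 3 — checking thresholds:
  Ben: 1 of 2 neighbours ≥ 1, becomes infected.
  Eli: 2 of 3 neighbours < 3, below threshold.
  Hana: 1 of 2 neighbours ≥ 1, becomes infected.
Round 4 — checking thresholds:
  Eli: 2 of 3 neighbours < 3, below threshold.
  Mo: 2 of 3 neighbours ≥ 1, becomes infected.
Round 5 — checking thresholds:
  Eli: 3 of 3 neighbours ≥ 3, becomes infected.
Round 6 — no new infections; cascade stops.

yes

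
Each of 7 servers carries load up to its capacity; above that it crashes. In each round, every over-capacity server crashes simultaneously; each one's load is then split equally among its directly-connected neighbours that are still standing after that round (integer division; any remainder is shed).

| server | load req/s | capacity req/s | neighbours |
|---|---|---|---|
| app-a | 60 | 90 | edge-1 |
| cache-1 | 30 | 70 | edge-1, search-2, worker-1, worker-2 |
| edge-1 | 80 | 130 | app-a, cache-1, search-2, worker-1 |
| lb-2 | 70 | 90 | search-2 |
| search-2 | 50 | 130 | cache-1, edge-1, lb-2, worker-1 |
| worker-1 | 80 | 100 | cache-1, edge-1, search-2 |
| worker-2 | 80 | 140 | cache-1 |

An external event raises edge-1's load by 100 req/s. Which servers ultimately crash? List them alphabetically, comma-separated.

Round 1 — edge-1 at 180 > 130. edge-1 crashes.
  edge-1 sheds 180 req/s to app-a, cache-1, search-2, worker-1: 45 each.
    app-a: 60+45 = 105 > 90
    cache-1: 30+45 = 75 > 70
    search-2: 50+45 = 95 ≤ 130
    worker-1: 80+45 = 125 > 100
Round 2 — app-a, cache-1, worker-1 crash.
  app-a sheds 105 req/s: no online neighbours, lost.
  cache-1 sheds 75 req/s to search-2, worker-2: 37 each (1 lost).
    search-2: 95+37 = 132 > 130
    worker-2: 80+37 = 117 ≤ 140
  worker-1 sheds 125 req/s to search-2: 125 each.
    search-2: 132+125 = 257 > 130
Round 3 — search-2 crashes.
  search-2 sheds 257 req/s to lb-2: 257 each.
    lb-2: 70+257 = 327 > 90
Round 4 — lb-2 crashes.
  lb-2 sheds 327 req/s: no online neighbours, lost.
No further crashes.

app-a, cache-1, edge-1, lb-2, search-2, worker-1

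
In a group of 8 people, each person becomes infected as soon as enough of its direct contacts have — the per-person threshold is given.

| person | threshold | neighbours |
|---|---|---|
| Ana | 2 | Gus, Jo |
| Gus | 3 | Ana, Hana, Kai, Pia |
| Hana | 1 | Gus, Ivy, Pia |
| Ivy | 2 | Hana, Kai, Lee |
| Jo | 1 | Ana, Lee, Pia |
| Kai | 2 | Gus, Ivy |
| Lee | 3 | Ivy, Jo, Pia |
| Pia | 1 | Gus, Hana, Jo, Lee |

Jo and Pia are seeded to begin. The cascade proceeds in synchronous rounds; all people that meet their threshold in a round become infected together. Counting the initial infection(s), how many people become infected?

Round 1 — Jo, Pia become infected (initial).
Round 2 — checking thresholds:
  Ana: 1 of 2 neighbours < 2, holds.
  Gus: 1 of 4 neighbours < 3, holds.
  Hana: 1 of 3 neighbours ≥ 1, becomes infected.
  Lee: 2 of 3 neighbours < 3, holds.
Round 3 — no new infections; cascade stops.

3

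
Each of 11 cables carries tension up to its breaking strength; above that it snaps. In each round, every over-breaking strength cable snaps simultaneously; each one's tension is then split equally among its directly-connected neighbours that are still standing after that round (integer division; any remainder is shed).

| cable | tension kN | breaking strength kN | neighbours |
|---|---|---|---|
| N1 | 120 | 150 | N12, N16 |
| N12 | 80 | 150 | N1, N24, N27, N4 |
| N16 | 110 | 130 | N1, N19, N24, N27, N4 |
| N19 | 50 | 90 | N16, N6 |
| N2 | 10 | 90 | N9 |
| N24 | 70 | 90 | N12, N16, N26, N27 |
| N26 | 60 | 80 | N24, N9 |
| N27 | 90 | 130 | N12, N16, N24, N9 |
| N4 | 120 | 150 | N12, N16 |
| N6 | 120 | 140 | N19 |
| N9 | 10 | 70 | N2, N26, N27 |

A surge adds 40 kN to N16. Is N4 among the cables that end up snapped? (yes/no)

yes

Round 1 — N16 at 150 > 130. N16 snaps.
  N16 sheds 150 kN to N1, N19, N24, N27, N4: 30 each.
    N1: 120+30 = 150 ≤ 150
    N19: 50+30 = 80 ≤ 90
    N24: 70+30 = 100 > 90
    N27: 90+30 = 120 ≤ 130
    N4: 120+30 = 150 ≤ 150
Round 2 — N24 snaps.
  N24 sheds 100 kN to N12, N26, N27: 33 each (1 lost).
    N12: 80+33 = 113 ≤ 150
    N26: 60+33 = 93 > 80
    N27: 120+33 = 153 > 130
Round 3 — N26, N27 snap.
  N26 sheds 93 kN to N9: 93 each.
    N9: 10+93 = 103 > 70
  N27 sheds 153 kN to N12, N9: 76 each (1 lost).
    N12: 113+76 = 189 > 150
    N9: 103+76 = 179 > 70
Round 4 — N12, N9 snap.
  N12 sheds 189 kN to N1, N4: 94 each (1 lost).
    N1: 150+94 = 244 > 150
    N4: 150+94 = 244 > 150
  N9 sheds 179 kN to N2: 179 each.
    N2: 10+179 = 189 > 90
Round 5 — N1, N2, N4 snap.
  N1 sheds 244 kN: no online neighbours, lost.
  N2 sheds 189 kN: no online neighbours, lost.
  N4 sheds 244 kN: no online neighbours, lost.
No further breaks.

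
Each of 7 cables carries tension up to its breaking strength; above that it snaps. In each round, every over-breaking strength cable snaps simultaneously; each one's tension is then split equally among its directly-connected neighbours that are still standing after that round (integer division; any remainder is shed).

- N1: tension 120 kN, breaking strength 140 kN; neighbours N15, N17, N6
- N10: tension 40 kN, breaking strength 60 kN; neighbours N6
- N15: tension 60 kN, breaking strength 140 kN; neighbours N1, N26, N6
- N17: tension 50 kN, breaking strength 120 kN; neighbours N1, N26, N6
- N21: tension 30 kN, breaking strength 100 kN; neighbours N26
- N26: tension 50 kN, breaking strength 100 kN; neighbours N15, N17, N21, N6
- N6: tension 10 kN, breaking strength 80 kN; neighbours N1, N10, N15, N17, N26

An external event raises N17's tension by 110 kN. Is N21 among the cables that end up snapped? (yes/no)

no

Round 1 — N17 at 160 > 120. N17 snaps.
  N17 sheds 160 kN to N1, N26, N6: 53 each (1 lost).
    N1: 120+53 = 173 > 140
    N26: 50+53 = 103 > 100
    N6: 10+53 = 63 ≤ 80
Round 2 — N1, N26 snap.
  N1 sheds 173 kN to N15, N6: 86 each (1 lost).
    N15: 60+86 = 146 > 140
    N6: 63+86 = 149 > 80
  N26 sheds 103 kN to N15, N21, N6: 34 each (1 lost).
    N15: 146+34 = 180 > 140
    N21: 30+34 = 64 ≤ 100
    N6: 149+34 = 183 > 80
Round 3 — N15, N6 snap.
  N15 sheds 180 kN: no online neighbours, lost.
  N6 sheds 183 kN to N10: 183 each.
    N10: 40+183 = 223 > 60
Round 4 — N10 snaps.
  N10 sheds 223 kN: no online neighbours, lost.
No further breaks.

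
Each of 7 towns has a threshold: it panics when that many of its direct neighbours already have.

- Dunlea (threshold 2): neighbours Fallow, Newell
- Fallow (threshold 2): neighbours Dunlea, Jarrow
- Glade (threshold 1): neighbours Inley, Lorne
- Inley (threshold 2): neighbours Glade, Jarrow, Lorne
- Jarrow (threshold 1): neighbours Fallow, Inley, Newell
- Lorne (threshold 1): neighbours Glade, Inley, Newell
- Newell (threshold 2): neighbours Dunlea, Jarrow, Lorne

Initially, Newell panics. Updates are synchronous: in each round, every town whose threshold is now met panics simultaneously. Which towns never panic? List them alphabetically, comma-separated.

Dunlea, Fallow

Round 1 — Newell panics (initial).
Round 2 — checking thresholds:
  Dunlea: 1 of 2 neighbours < 2, below threshold.
  Jarrow: 1 of 3 neighbours ≥ 1, panics.
  Lorne: 1 of 3 neighbours ≥ 1, panics.
Round 3 — checking thresholds:
  Dunlea: 1 of 2 neighbours < 2, below threshold.
  Fallow: 1 of 2 neighbours < 2, below threshold.
  Glade: 1 of 2 neighbours ≥ 1, panics.
  Inley: 2 of 3 neighbours ≥ 2, panics.
Round 4 — no new panics; cascade stops.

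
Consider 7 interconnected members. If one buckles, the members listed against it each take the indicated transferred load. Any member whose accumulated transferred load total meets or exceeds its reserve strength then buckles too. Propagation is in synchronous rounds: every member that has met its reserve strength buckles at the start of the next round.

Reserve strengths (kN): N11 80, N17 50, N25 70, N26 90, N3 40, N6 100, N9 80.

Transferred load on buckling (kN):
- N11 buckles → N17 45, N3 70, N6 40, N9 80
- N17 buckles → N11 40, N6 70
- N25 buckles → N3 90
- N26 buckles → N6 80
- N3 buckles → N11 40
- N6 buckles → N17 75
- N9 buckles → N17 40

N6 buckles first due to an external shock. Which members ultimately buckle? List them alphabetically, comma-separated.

N17, N6

Round 1 — N6 buckles (initial).
  N17: +75 → 75 ≥ 50
Round 2 — N17 buckles.
  N11: +40 → 40 < 80
No further bucklings.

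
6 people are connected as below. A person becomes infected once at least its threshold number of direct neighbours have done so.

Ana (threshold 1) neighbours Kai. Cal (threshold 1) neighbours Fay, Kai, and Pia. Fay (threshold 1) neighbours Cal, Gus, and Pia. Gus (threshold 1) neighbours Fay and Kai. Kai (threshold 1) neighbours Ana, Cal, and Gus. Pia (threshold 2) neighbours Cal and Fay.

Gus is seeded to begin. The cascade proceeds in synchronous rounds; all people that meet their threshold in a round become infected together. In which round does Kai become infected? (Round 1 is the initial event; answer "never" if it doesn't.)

Round 1 — Gus becomes infected (initial).
Round 2 — checking thresholds:
  Fay: 1 of 3 neighbours ≥ 1, becomes infected.
  Kai: 1 of 3 neighbours ≥ 1, becomes infected.
Round 3 — checking thresholds:
  Ana: 1 of 1 neighbours ≥ 1, becomes infected.
  Cal: 2 of 3 neighbours ≥ 1, becomes infected.
  Pia: 1 of 2 neighbours < 2, not yet.
Round 4 — checking thresholds:
  Pia: 2 of 2 neighbours ≥ 2, becomes infected.
Round 5 — no new infections; cascade stops.

2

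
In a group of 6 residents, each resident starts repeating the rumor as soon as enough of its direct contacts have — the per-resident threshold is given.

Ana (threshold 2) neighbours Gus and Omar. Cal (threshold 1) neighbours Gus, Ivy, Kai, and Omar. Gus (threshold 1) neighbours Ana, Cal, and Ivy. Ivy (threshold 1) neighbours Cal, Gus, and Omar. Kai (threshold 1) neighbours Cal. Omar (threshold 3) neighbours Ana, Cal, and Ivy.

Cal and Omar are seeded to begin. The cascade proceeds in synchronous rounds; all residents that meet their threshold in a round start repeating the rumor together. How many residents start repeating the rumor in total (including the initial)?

6

Round 1 — Cal, Omar start repeating the rumor (initial).
Round 2 — checking thresholds:
  Ana: 1 of 2 neighbours < 2, not yet.
  Gus: 1 of 3 neighbours ≥ 1, starts repeating the rumor.
  Ivy: 2 of 3 neighbours ≥ 1, starts repeating the rumor.
  Kai: 1 of 1 neighbours ≥ 1, starts repeating the rumor.
Round 3 — checking thresholds:
  Ana: 2 of 2 neighbours ≥ 2, starts repeating the rumor.
Round 4 — no new spreads; cascade stops.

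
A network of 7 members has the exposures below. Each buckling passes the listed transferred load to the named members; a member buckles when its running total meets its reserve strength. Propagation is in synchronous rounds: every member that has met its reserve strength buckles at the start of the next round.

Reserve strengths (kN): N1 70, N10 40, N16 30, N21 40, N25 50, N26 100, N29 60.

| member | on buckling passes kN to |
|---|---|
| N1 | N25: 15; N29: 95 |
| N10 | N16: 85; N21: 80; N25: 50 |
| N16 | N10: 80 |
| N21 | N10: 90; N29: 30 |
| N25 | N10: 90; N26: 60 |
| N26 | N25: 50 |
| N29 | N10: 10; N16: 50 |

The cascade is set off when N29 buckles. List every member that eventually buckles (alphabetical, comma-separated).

N10, N16, N21, N25, N29

Round 1 — N29 buckles (initial).
  N10: +10 → 10 < 40
  N16: +50 → 50 ≥ 30
Round 2 — N16 buckles.
  N10: +80 → 90 ≥ 40
Round 3 — N10 buckles.
  N21: +80 → 80 ≥ 40
  N25: +50 → 50 ≥ 50
Round 4 — N21, N25 buckle.
  N26: +60 → 60 < 100
No further bucklings.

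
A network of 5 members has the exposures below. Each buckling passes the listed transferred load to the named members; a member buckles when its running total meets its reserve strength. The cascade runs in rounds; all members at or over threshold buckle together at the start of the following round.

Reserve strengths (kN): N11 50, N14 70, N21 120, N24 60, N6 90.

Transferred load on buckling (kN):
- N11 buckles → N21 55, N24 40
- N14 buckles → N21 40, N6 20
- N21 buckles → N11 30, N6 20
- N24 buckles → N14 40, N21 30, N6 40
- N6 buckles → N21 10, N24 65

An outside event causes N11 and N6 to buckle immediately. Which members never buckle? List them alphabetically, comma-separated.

N14, N21

Round 1 — N11, N6 buckle (initial).
  N21: +55+10 → 65 < 120
  N24: +40+65 → 105 ≥ 60
Round 2 — N24 buckles.
  N14: +40 → 40 < 70
  N21: +30 → 95 < 120
No further bucklings.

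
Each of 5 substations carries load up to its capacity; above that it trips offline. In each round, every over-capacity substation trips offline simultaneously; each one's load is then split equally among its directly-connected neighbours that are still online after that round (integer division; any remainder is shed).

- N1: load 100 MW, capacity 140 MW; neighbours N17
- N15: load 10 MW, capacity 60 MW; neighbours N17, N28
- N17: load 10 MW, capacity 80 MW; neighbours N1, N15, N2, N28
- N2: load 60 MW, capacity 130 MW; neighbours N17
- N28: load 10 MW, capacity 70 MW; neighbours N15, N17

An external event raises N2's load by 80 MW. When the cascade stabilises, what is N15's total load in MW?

60

Round 1 — N2 at 140 > 130. N2 trips offline.
  N2 sheds 140 MW to N17: 140 each.
    N17: 10+140 = 150 > 80
Round 2 — N17 trips offline.
  N17 sheds 150 MW to N1, N15, N28: 50 each.
    N1: 100+50 = 150 > 140
    N15: 10+50 = 60 ≤ 60
    N28: 10+50 = 60 ≤ 70
Round 3 — N1 trips offline.
  N1 sheds 150 MW: no online neighbours, lost.
No further trips.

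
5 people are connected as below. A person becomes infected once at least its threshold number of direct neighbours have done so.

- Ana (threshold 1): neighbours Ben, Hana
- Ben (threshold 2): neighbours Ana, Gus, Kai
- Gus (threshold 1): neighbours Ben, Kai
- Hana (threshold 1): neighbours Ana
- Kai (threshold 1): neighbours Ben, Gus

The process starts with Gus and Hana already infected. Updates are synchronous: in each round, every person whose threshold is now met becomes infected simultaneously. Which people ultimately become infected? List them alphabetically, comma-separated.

Round 1 — Gus, Hana become infected (initial).
Round 2 — checking thresholds:
  Ana: 1 of 2 neighbours ≥ 1, becomes infected.
  Ben: 1 of 3 neighbours < 2, holds.
  Kai: 1 of 2 neighbours ≥ 1, becomes infected.
Round 3 — checking thresholds:
  Ben: 3 of 3 neighbours ≥ 2, becomes infected.
Round 4 — no new infections; cascade stops.

Ana, Ben, Gus, Hana, Kai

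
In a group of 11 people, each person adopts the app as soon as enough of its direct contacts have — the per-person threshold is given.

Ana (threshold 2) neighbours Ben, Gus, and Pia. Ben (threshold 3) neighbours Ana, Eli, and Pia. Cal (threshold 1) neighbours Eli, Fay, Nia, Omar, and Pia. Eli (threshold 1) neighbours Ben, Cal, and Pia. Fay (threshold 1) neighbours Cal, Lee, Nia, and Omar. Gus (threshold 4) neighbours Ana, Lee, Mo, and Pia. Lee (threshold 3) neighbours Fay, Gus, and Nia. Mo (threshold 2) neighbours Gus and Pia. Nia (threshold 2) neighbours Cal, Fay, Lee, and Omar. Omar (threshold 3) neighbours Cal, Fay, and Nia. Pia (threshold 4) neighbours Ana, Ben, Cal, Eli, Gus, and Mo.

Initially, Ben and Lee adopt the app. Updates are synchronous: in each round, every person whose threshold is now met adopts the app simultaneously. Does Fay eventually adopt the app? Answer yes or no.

Round 1 — Ben, Lee adopt the app (initial).
Round 2 — checking thresholds:
  Ana: 1 of 3 neighbours < 2, not yet.
  Eli: 1 of 3 neighbours ≥ 1, adopts the app.
  Fay: 1 of 4 neighbours ≥ 1, adopts the app.
  Gus: 1 of 4 neighbours < 4, not yet.
  Nia: 1 of 4 neighbours < 2, not yet.
  Pia: 1 of 6 neighbours < 4, not yet.
Round 3 — checking thresholds:
  Ana: 1 of 3 neighbours < 2, not yet.
  Cal: 2 of 5 neighbours ≥ 1, adopts the app.
  Gus: 1 of 4 neighbours < 4, not yet.
  Nia: 2 of 4 neighbours ≥ 2, adopts the app.
  Omar: 1 of 3 neighbours < 3, not yet.
  Pia: 2 of 6 neighbours < 4, not yet.
Round 4 — checking thresholds:
  Ana: 1 of 3 neighbours < 2, not yet.
  Gus: 1 of 4 neighbours < 4, not yet.
  Omar: 3 of 3 neighbours ≥ 3, adopts the app.
  Pia: 3 of 6 neighbours < 4, not yet.
Round 5 — no new adoptions; cascade stops.

yes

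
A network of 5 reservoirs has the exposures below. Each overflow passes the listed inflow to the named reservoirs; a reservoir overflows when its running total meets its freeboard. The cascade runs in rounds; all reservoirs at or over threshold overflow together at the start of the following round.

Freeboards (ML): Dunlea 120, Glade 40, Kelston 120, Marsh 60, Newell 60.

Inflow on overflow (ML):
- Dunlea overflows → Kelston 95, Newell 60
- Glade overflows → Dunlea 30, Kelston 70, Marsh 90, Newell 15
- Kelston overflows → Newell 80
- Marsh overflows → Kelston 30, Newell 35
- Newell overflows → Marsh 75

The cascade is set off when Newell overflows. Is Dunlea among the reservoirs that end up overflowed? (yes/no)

no

Round 1 — Newell overflows (initial).
  Marsh: +75 → 75 ≥ 60
Round 2 — Marsh overflows.
  Kelston: +30 → 30 < 120
No further overflows.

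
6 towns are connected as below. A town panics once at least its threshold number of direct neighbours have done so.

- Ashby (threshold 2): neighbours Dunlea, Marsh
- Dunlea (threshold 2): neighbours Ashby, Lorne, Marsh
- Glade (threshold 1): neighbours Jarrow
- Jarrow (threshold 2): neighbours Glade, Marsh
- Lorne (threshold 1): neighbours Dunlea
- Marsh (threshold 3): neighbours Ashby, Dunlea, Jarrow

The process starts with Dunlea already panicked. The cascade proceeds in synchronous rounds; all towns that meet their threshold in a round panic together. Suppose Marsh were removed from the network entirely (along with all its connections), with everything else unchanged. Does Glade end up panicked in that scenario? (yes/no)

With Marsh removed:
Round 1 — Dunlea panics (initial).
Round 2 — checking thresholds:
  Ashby: 1 of 1 neighbours < 2, not yet.
  Lorne: 1 of 1 neighbours ≥ 1, panics.
Round 3 — no new panics; cascade stops.

no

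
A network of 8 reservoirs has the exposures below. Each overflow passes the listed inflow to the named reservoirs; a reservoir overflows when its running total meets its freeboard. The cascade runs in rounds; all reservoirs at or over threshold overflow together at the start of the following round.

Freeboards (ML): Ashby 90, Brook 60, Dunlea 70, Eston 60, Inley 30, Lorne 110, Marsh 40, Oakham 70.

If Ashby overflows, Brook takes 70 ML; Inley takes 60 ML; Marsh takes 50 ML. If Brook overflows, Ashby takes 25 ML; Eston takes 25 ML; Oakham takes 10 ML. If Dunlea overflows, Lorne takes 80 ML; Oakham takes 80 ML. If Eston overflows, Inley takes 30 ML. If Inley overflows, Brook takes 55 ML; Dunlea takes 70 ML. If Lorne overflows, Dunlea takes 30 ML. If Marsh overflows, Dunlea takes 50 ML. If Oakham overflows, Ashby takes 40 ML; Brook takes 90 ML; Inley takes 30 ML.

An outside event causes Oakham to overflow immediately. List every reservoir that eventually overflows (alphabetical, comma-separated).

Round 1 — Oakham overflows (initial).
  Ashby: +40 → 40 < 90
  Brook: +90 → 90 ≥ 60
  Inley: +30 → 30 ≥ 30
Round 2 — Brook, Inley overflow.
  Ashby: +25 → 65 < 90
  Dunlea: +70 → 70 ≥ 70
  Eston: +25 → 25 < 60
Round 3 — Dunlea overflows.
  Lorne: +80 → 80 < 110
No further overflows.

Brook, Dunlea, Inley, Oakham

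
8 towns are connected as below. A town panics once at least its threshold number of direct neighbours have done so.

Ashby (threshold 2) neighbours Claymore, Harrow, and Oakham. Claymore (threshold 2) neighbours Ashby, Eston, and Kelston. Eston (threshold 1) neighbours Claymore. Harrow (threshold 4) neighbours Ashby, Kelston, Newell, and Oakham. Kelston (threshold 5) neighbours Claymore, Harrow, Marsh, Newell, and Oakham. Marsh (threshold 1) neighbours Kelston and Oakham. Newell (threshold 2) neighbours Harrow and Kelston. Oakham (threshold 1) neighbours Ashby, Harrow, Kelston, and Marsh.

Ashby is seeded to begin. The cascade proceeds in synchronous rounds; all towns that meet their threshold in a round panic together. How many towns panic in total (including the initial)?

3

Round 1 — Ashby panics (initial).
Round 2 — checking thresholds:
  Claymore: 1 of 3 neighbours < 2, holds.
  Harrow: 1 of 4 neighbours < 4, holds.
  Oakham: 1 of 4 neighbours ≥ 1, panics.
Round 3 — checking thresholds:
  Claymore: 1 of 3 neighbours < 2, holds.
  Harrow: 2 of 4 neighbours < 4, holds.
  Kelston: 1 of 5 neighbours < 5, holds.
  Marsh: 1 of 2 neighbours ≥ 1, panics.
Round 4 — no new panics; cascade stops.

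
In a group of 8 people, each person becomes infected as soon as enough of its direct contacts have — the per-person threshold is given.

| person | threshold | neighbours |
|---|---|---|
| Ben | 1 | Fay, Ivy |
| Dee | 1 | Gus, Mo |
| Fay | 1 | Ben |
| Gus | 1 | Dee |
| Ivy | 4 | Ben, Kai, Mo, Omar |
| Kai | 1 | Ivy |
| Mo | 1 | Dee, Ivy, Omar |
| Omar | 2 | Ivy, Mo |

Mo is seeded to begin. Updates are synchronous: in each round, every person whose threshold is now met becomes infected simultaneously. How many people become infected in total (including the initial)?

3

Round 1 — Mo becomes infected (initial).
Round 2 — checking thresholds:
  Dee: 1 of 2 neighbours ≥ 1, becomes infected.
  Ivy: 1 of 4 neighbours < 4, not yet.
  Omar: 1 of 2 neighbours < 2, not yet.
Round 3 — checking thresholds:
  Gus: 1 of 1 neighbours ≥ 1, becomes infected.
  Ivy: 1 of 4 neighbours < 4, not yet.
  Omar: 1 of 2 neighbours < 2, not yet.
Round 4 — no new infections; cascade stops.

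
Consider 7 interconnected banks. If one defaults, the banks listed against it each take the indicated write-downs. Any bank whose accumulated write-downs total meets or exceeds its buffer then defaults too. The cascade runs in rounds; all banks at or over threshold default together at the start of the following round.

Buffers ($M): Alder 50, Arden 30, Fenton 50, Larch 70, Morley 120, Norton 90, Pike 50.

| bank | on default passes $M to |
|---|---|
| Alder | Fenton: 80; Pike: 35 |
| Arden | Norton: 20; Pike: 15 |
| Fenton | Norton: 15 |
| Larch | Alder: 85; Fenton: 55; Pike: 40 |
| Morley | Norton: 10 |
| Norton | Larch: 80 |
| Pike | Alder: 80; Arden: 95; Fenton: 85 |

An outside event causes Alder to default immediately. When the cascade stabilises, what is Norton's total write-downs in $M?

Round 1 — Alder defaults (initial).
  Fenton: +80 → 80 ≥ 50
  Pike: +35 → 35 < 50
Round 2 — Fenton defaults.
  Norton: +15 → 15 < 90
No further defaults.

15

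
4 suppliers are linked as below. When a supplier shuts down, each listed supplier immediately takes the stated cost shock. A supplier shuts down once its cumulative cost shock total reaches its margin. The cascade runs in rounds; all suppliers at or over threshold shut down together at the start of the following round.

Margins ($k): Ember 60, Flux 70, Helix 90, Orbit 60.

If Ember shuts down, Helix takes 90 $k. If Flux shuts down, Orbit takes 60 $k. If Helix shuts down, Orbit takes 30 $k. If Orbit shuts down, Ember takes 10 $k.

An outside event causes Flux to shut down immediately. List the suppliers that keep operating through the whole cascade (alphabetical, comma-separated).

Ember, Helix

Round 1 — Flux shuts down (initial).
  Orbit: +60 → 60 ≥ 60
Round 2 — Orbit shuts down.
  Ember: +10 → 10 < 60
No further shutdowns.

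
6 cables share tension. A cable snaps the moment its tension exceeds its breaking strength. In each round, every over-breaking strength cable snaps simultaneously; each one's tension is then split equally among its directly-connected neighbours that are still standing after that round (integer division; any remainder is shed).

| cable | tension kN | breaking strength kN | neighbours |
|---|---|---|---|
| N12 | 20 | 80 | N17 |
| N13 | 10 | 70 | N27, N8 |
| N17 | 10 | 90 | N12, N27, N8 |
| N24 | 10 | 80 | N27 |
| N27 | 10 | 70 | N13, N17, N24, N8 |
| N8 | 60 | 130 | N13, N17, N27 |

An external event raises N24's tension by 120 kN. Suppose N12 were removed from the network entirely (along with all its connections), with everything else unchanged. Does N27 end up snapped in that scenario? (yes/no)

yes

With N12 removed:
Round 1 — N24 at 130 > 80. N24 snaps.
  N24 sheds 130 kN to N27: 130 each.
    N27: 10+130 = 140 > 70
Round 2 — N27 snaps.
  N27 sheds 140 kN to N13, N17, N8: 46 each (2 lost).
    N13: 10+46 = 56 ≤ 70
    N17: 10+46 = 56 ≤ 90
    N8: 60+46 = 106 ≤ 130
No further breaks.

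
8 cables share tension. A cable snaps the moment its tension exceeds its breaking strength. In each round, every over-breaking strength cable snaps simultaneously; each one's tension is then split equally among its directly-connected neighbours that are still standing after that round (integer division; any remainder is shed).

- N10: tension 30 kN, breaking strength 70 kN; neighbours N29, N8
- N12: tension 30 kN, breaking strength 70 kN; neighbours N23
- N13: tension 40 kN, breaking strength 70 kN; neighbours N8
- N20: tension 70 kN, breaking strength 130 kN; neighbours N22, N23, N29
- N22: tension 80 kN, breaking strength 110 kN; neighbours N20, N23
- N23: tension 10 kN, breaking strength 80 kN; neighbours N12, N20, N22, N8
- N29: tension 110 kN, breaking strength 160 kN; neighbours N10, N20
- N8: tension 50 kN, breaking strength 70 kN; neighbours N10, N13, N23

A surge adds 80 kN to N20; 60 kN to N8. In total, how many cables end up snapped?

6

Round 1 — N20 at 150 > 130; N8 at 110 > 70. N20, N8 snap.
  N20 sheds 150 kN to N22, N23, N29: 50 each.
    N22: 80+50 = 130 > 110
    N23: 10+50 = 60 ≤ 80
    N29: 110+50 = 160 ≤ 160
  N8 sheds 110 kN to N10, N13, N23: 36 each (2 lost).
    N10: 30+36 = 66 ≤ 70
    N13: 40+36 = 76 > 70
    N23: 60+36 = 96 > 80
Round 2 — N13, N22, N23 snap.
  N13 sheds 76 kN: no online neighbours, lost.
  N22 sheds 130 kN: no online neighbours, lost.
  N23 sheds 96 kN to N12: 96 each.
    N12: 30+96 = 126 > 70
Round 3 — N12 snaps.
  N12 sheds 126 kN: no online neighbours, lost.
No further breaks.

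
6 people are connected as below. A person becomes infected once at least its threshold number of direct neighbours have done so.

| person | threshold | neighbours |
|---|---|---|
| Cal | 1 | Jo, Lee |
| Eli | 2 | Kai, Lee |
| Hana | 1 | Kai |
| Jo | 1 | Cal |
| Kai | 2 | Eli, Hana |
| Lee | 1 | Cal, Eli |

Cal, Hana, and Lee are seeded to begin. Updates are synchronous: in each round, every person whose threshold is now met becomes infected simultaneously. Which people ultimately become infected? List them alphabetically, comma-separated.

Cal, Hana, Jo, Lee

Round 1 — Cal, Hana, Lee become infected (initial).
Round 2 — checking thresholds:
  Eli: 1 of 2 neighbours < 2, below threshold.
  Jo: 1 of 1 neighbours ≥ 1, becomes infected.
  Kai: 1 of 2 neighbours < 2, below threshold.
Round 3 — no new infections; cascade stops.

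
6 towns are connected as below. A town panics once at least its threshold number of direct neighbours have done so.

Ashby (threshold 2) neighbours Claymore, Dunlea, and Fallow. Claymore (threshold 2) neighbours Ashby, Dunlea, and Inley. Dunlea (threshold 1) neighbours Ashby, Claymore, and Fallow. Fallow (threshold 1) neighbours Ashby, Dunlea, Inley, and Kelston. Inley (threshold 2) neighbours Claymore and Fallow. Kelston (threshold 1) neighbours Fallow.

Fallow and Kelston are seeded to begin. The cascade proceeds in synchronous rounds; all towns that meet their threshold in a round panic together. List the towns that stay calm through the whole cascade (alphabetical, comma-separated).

Round 1 — Fallow, Kelston panic (initial).
Round 2 — checking thresholds:
  Ashby: 1 of 3 neighbours < 2, holds.
  Dunlea: 1 of 3 neighbours ≥ 1, panics.
  Inley: 1 of 2 neighbours < 2, holds.
Round 3 — checking thresholds:
  Ashby: 2 of 3 neighbours ≥ 2, panics.
  Claymore: 1 of 3 neighbours < 2, holds.
  Inley: 1 of 2 neighbours < 2, holds.
Round 4 — checking thresholds:
  Claymore: 2 of 3 neighbours ≥ 2, panics.
  Inley: 1 of 2 neighbours < 2, holds.
Round 5 — checking thresholds:
  Inley: 2 of 2 neighbours ≥ 2, panics.
Round 6 — no new panics; cascade stops.

none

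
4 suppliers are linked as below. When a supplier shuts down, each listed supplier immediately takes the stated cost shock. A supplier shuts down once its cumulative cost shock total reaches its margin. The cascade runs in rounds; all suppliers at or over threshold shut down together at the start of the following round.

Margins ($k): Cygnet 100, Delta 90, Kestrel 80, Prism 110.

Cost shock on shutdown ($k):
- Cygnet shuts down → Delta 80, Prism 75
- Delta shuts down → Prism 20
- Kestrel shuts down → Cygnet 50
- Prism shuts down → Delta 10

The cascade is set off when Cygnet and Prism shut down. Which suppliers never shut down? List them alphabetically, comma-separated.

Kestrel

Round 1 — Cygnet, Prism shut down (initial).
  Delta: +80+10 → 90 ≥ 90
Round 2 — Delta shuts down.
No further shutdowns.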